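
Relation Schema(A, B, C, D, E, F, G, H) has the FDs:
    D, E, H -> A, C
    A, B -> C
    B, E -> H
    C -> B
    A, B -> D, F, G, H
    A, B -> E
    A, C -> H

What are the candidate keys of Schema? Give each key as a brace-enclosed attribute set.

{A, B}, {A, C}, {B, D, E}, {C, D, E}, {D, E, H}

Closure of {A, B} is {A, B, C, D, E, F, G, H}, the whole schema; {A, B} is a candidate key.
Closure of {A, C} is {A, B, C, D, E, F, G, H}, the whole schema; {A, C} is a candidate key.
Closure of {B, D, E} is {A, B, C, D, E, F, G, H}, the whole schema; {B, D, E} is a candidate key.
Closure of {C, D, E} is {A, B, C, D, E, F, G, H}, the whole schema; {C, D, E} is a candidate key.
Closure of {D, E, H} is {A, B, C, D, E, F, G, H}, the whole schema; {D, E, H} is a candidate key.
No proper subset of any of these is a key, and no other minimal superkey exists.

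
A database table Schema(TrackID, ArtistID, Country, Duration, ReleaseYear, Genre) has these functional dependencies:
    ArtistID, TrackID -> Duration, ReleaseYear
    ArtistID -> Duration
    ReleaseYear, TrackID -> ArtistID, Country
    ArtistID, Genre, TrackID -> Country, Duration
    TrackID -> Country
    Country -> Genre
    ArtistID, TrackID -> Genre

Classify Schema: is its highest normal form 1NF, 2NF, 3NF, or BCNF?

1NF

Candidate keys: {ArtistID, TrackID}, {ReleaseYear, TrackID}. Prime attributes: {ArtistID, ReleaseYear, TrackID}.
ArtistID -> Duration breaks BCNF: {ArtistID}⁺ = {ArtistID, Duration}, so {ArtistID} is not a superkey.
ArtistID -> Duration determines the non-prime attribute {Duration} from a non-superkey — 3NF is violated.
Since {ArtistID} ⊂ {ArtistID, TrackID} and {ArtistID}⁺ ⊇ {Duration} with {Duration} non-prime, there is a partial dependency; 2NF fails.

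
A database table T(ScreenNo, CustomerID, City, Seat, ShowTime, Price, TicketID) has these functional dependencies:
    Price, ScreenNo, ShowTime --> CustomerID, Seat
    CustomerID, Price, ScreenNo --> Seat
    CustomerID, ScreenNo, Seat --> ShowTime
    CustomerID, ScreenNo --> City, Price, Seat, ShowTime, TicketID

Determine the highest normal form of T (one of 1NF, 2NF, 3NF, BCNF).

Candidate keys: {CustomerID, ScreenNo}, {Price, ScreenNo, ShowTime}. Prime attributes: {CustomerID, Price, ScreenNo, ShowTime}.
Every FD has a superkey on the left, so the relation is in BCNF.

BCNF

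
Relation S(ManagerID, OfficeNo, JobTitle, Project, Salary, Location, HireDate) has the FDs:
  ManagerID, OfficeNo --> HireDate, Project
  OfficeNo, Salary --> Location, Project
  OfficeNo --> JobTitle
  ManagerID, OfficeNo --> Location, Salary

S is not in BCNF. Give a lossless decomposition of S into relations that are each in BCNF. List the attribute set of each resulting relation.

{HireDate, ManagerID, OfficeNo, Salary}; {JobTitle, OfficeNo}; {Location, OfficeNo, Project, Salary}

Candidate key of the original relation: {ManagerID, OfficeNo}.
Within {HireDate, JobTitle, Location, ManagerID, OfficeNo, Project, Salary}: {OfficeNo, Salary}⁺ ∩ {HireDate, JobTitle, Location, ManagerID, OfficeNo, Project, Salary} = {JobTitle, Location, OfficeNo, Project, Salary}, not the whole set, so OfficeNo, Salary --> JobTitle, Location, Project violates BCNF; decompose into {JobTitle, Location, OfficeNo, Project, Salary} and {HireDate, ManagerID, OfficeNo, Salary}.
Within {JobTitle, Location, OfficeNo, Project, Salary}: {OfficeNo}⁺ ∩ {JobTitle, Location, OfficeNo, Project, Salary} = {JobTitle, OfficeNo}, not the whole set, so OfficeNo --> JobTitle violates BCNF; decompose into {JobTitle, OfficeNo} and {Location, OfficeNo, Project, Salary}.
{JobTitle, OfficeNo} has no BCNF violation.
{Location, OfficeNo, Project, Salary} has no BCNF violation.
{HireDate, ManagerID, OfficeNo, Salary} has no BCNF violation.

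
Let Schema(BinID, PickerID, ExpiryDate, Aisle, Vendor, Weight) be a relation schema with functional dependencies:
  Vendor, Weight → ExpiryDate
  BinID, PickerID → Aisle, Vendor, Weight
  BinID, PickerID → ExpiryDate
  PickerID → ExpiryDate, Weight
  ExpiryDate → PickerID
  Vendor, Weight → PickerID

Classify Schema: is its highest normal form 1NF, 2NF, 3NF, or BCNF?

Candidate keys: {BinID, ExpiryDate}, {BinID, PickerID}, {BinID, Vendor, Weight}. Prime attributes: {BinID, ExpiryDate, PickerID, Vendor, Weight}.
For Vendor, Weight → ExpiryDate we have {Vendor, Weight}⁺ = {ExpiryDate, PickerID, Vendor, Weight}; {Vendor, Weight} is not a superkey, so BCNF fails.
But every attribute on its right side ({ExpiryDate}) is prime, and the same holds for every other non-superkey FD, so 3NF still holds.

3NF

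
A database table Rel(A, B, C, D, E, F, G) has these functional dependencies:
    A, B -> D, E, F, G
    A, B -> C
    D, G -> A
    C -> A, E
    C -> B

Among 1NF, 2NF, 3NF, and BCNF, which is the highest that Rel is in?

Candidate keys: {A, B}, {B, D, G}, {C}. Prime attributes: {A, B, C, D, G}.
D, G -> A: {D, G}⁺ = {A, D, G}, which is not all of the attributes, so the left side is not a superkey — BCNF is violated.
Since {A} ⊆ prime attributes and every other non-superkey FD also has a prime right side, the schema is in 3NF.

3NF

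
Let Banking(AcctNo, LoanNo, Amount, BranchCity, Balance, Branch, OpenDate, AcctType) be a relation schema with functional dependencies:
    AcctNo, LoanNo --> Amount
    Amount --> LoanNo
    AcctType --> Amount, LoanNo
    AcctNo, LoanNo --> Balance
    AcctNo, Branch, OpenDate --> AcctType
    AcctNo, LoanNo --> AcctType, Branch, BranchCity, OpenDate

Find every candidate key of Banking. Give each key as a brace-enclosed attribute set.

No FD produces {AcctNo}, so it must be in every candidate key.
Closure of {AcctNo, AcctType} is {AcctNo, AcctType, Amount, Balance, Branch, BranchCity, LoanNo, OpenDate}, the whole schema; {AcctNo, AcctType} is a candidate key.
Closure of {AcctNo, Amount} is {AcctNo, AcctType, Amount, Balance, Branch, BranchCity, LoanNo, OpenDate}, the whole schema; {AcctNo, Amount} is a candidate key.
Closure of {AcctNo, LoanNo} is {AcctNo, AcctType, Amount, Balance, Branch, BranchCity, LoanNo, OpenDate}, the whole schema; {AcctNo, LoanNo} is a candidate key.
Closure of {AcctNo, Branch, OpenDate} is {AcctNo, AcctType, Amount, Balance, Branch, BranchCity, LoanNo, OpenDate}, the whole schema; {AcctNo, Branch, OpenDate} is a candidate key.
Any other superkey properly contains one of these, so there are no further candidate keys.

{AcctNo, AcctType}, {AcctNo, Amount}, {AcctNo, Branch, OpenDate}, {AcctNo, LoanNo}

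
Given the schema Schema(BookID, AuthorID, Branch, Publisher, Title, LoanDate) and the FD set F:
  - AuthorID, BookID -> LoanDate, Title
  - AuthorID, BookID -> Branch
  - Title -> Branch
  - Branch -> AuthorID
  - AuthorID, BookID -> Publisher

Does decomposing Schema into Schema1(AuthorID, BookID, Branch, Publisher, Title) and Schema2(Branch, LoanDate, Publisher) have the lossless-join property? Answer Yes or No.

Common attributes: {Branch, Publisher}; their closure is {AuthorID, Branch, Publisher}.
Schema1 ⊄ {AuthorID, Branch, Publisher} and Schema2 ⊄ {AuthorID, Branch, Publisher}, so the split is lossy.

No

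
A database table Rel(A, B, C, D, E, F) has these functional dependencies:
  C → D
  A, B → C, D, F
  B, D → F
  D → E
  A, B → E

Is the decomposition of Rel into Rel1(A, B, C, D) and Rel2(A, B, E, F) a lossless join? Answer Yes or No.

Yes

The shared attributes are {A, B} and {A, B}⁺ = {A, B, C, D, E, F}.
Since Rel1 ⊆ {A, B, C, D, E, F}, the intersection is a superkey of Rel1; the decomposition is lossless.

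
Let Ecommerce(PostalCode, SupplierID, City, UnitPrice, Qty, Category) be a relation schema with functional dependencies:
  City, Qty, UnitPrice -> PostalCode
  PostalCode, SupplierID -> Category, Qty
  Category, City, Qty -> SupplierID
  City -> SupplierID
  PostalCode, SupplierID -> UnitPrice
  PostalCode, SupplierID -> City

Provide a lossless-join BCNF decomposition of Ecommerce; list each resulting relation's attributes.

{Category, City, PostalCode, Qty, UnitPrice}; {City, SupplierID}

Candidate keys of the original relation: {City, PostalCode}, {City, Qty, UnitPrice}, {PostalCode, SupplierID}.
{Category, City, PostalCode, Qty, SupplierID, UnitPrice}: {Category, City, Qty} determines {Category, City, Qty, SupplierID} here but is not a superkey — split on Category, City, Qty -> SupplierID, giving {Category, City, Qty, SupplierID} and {Category, City, PostalCode, Qty, UnitPrice}.
{Category, City, Qty, SupplierID}: {City} determines {City, SupplierID} here but is not a superkey — split on City -> SupplierID, giving {City, SupplierID} and {Category, City, Qty}.
{City, SupplierID} is in BCNF.
{Category, City, Qty} is in BCNF.
{Category, City, PostalCode, Qty, UnitPrice} is in BCNF.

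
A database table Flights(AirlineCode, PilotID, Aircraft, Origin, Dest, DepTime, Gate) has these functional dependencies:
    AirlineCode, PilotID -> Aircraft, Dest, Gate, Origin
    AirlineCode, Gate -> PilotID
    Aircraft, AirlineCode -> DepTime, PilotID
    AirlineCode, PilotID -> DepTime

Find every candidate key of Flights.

{AirlineCode} never appears on the right of any FD, so every key must include it.
Closure of {Aircraft, AirlineCode} is {Aircraft, AirlineCode, DepTime, Dest, Gate, Origin, PilotID}, the whole schema; {Aircraft, AirlineCode} is a candidate key.
Closure of {AirlineCode, Gate} is {Aircraft, AirlineCode, DepTime, Dest, Gate, Origin, PilotID}, the whole schema; {AirlineCode, Gate} is a candidate key.
Closure of {AirlineCode, PilotID} is {Aircraft, AirlineCode, DepTime, Dest, Gate, Origin, PilotID}, the whole schema; {AirlineCode, PilotID} is a candidate key.
Any other superkey properly contains one of these, so there are no further candidate keys.

{Aircraft, AirlineCode}, {AirlineCode, Gate}, {AirlineCode, PilotID}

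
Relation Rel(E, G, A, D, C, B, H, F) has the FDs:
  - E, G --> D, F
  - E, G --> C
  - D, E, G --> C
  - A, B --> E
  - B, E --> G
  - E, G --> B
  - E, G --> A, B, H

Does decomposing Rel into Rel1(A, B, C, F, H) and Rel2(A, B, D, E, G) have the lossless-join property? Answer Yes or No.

Yes

Rel1 ∩ Rel2 = {A, B}; its closure under F is {A, B, C, D, E, F, G, H}.
Rel1 is contained in that closure, so Rel1 ∩ Rel2 --> Rel1 holds and the join is lossless.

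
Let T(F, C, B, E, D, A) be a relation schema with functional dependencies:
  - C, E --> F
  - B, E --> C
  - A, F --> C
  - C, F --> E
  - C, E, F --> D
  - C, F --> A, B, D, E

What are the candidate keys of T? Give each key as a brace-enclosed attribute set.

{A, F}, {B, E}, {C, E}, {C, F}

Closure of {A, F} is {A, B, C, D, E, F}, the whole schema; {A, F} is a candidate key.
Closure of {B, E} is {A, B, C, D, E, F}, the whole schema; {B, E} is a candidate key.
Closure of {C, E} is {A, B, C, D, E, F}, the whole schema; {C, E} is a candidate key.
Closure of {C, F} is {A, B, C, D, E, F}, the whole schema; {C, F} is a candidate key.
These are minimal and exhaustive — every other superkey contains one of them.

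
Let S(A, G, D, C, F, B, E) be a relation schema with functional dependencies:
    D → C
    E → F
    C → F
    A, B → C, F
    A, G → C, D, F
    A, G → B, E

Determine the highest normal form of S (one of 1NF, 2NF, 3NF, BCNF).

Candidate key: {A, G}. Prime attributes: {A, G}.
D → C: {D}⁺ = {C, D, F}, which is not all of the attributes, so the left side is not a superkey — BCNF is violated.
D → C determines the non-prime attribute {C} from a non-superkey — 3NF is violated.
No non-prime attribute depends on a proper subset of any candidate key, so 2NF holds.

2NF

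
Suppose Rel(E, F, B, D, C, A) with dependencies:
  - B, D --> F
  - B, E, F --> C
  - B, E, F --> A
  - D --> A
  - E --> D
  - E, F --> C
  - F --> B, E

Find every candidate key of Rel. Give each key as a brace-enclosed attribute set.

{F}⁺ = {A, B, C, D, E, F}, which is every attribute, so {F} is a candidate key.
{B, D}⁺ = {A, B, C, D, E, F}, which is every attribute, so {B, D} is a candidate key.
{B, E}⁺ = {A, B, C, D, E, F}, which is every attribute, so {B, E} is a candidate key.
These are minimal and exhaustive — every other superkey contains one of them.

{B, D}, {B, E}, {F}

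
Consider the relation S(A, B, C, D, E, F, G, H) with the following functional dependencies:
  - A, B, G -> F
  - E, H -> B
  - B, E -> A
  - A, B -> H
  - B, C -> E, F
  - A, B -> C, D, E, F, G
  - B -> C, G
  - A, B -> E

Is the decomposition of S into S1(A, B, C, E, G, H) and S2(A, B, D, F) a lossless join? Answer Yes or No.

Yes

The shared attributes are {A, B} and {A, B}⁺ = {A, B, C, D, E, F, G, H}.
This includes all of S1, so the common attributes are a superkey of S1 — the join is lossless.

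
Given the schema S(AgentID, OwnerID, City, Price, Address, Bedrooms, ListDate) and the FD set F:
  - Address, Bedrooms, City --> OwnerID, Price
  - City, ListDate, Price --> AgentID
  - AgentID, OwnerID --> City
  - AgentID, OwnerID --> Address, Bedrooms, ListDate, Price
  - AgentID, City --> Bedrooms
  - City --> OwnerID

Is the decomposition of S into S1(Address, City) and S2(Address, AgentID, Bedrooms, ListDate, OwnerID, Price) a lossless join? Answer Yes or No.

No

S1 ∩ S2 = {Address}; its closure under F is {Address}.
Neither S1 nor S2 is contained in that closure, so the decomposition is lossy.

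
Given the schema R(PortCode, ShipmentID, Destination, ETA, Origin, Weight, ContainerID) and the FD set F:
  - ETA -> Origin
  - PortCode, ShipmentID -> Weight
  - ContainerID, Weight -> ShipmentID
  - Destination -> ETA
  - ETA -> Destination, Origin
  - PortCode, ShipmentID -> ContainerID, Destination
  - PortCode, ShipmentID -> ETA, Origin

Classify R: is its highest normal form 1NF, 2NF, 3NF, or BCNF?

2NF

Candidate keys: {ContainerID, PortCode, Weight}, {PortCode, ShipmentID}. Prime attributes: {ContainerID, PortCode, ShipmentID, Weight}.
ETA -> Origin: {ETA}⁺ = {Destination, ETA, Origin}, which is not all of the attributes, so the left side is not a superkey — BCNF is violated.
Because {Origin} is non-prime and the left side of ETA -> Origin is not a superkey, the relation is not in 3NF.
Checking every proper subset of each key, none determines a non-prime attribute — 2NF is satisfied.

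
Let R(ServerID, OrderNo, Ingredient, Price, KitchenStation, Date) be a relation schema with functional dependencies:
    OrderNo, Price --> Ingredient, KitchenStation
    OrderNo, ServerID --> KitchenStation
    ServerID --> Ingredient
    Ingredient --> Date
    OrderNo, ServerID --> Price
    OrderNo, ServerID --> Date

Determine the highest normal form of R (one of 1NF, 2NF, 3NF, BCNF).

Candidate key: {OrderNo, ServerID}. Prime attributes: {OrderNo, ServerID}.
For OrderNo, Price --> Ingredient, KitchenStation we have {OrderNo, Price}⁺ = {Date, Ingredient, KitchenStation, OrderNo, Price}; {OrderNo, Price} is not a superkey, so BCNF fails.
OrderNo, Price --> Ingredient, KitchenStation determines the non-prime attributes {Ingredient, KitchenStation} from a non-superkey — 3NF is violated.
The proper key subset {ServerID} of {OrderNo, ServerID} determines non-prime {Date, Ingredient}, so the relation is not even in 2NF.

1NF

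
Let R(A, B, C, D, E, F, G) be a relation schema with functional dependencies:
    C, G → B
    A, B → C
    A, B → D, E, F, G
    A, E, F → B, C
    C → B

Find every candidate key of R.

{A, B}, {A, C}, {A, E, F}

Attributes never on any right-hand side: {A} — every candidate key must contain it.
{A, B}⁺ = {A, B, C, D, E, F, G} — all of the relation — so {A, B} is a candidate key.
{A, C}⁺ = {A, B, C, D, E, F, G} — all of the relation — so {A, C} is a candidate key.
{A, E, F}⁺ = {A, B, C, D, E, F, G} — all of the relation — so {A, E, F} is a candidate key.
These are minimal and exhaustive — every other superkey contains one of them.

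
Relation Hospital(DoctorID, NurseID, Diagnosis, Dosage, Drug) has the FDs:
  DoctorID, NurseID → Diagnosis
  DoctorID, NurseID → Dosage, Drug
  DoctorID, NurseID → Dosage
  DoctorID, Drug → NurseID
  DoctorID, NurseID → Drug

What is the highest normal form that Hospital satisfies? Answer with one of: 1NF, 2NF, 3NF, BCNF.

BCNF

Candidate keys: {DoctorID, Drug}, {DoctorID, NurseID}. Prime attributes: {DoctorID, Drug, NurseID}.
Each dependency's left side is a superkey — BCNF holds.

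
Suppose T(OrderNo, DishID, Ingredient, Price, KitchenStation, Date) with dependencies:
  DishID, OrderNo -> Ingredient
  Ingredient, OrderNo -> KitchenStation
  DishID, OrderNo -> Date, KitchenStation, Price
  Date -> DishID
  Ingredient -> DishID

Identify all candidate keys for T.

Attributes never on any right-hand side: {OrderNo} — every candidate key must contain it.
{Date, OrderNo} is a candidate key since {Date, OrderNo}⁺ = {Date, DishID, Ingredient, KitchenStation, OrderNo, Price} covers every attribute.
{DishID, OrderNo} is a candidate key since {DishID, OrderNo}⁺ = {Date, DishID, Ingredient, KitchenStation, OrderNo, Price} covers every attribute.
{Ingredient, OrderNo} is a candidate key since {Ingredient, OrderNo}⁺ = {Date, DishID, Ingredient, KitchenStation, OrderNo, Price} covers every attribute.
No proper subset of any of these is a key, and no other minimal superkey exists.

{Date, OrderNo}, {DishID, OrderNo}, {Ingredient, OrderNo}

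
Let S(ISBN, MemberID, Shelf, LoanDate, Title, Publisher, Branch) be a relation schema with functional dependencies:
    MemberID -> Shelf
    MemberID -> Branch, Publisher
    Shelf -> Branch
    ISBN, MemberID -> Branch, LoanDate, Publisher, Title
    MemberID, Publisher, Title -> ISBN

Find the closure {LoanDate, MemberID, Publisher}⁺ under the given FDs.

Start with {LoanDate, MemberID, Publisher}.
MemberID -> Shelf applies; add {Shelf} → now {LoanDate, MemberID, Publisher, Shelf}.
MemberID -> Branch, Publisher applies; add {Branch} → now {Branch, LoanDate, MemberID, Publisher, Shelf}.
No further FD applies.

{Branch, LoanDate, MemberID, Publisher, Shelf}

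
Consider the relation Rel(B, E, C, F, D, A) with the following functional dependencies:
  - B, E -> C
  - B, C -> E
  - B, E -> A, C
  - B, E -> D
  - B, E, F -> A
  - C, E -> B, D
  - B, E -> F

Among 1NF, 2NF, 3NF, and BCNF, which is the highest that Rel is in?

BCNF

Candidate keys: {B, C}, {B, E}, {C, E}. Prime attributes: {B, C, E}.
Every FD has a superkey on the left, so the relation is in BCNF.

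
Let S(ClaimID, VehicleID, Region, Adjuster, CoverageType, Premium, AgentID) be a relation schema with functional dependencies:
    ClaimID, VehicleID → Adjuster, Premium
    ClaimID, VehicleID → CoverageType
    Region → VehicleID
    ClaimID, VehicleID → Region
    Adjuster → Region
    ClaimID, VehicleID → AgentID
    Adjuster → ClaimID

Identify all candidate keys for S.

{Adjuster}, {ClaimID, Region}, {ClaimID, VehicleID}

{Adjuster}⁺ = {Adjuster, AgentID, ClaimID, CoverageType, Premium, Region, VehicleID} — all of the relation — so {Adjuster} is a candidate key.
{ClaimID, Region}⁺ = {Adjuster, AgentID, ClaimID, CoverageType, Premium, Region, VehicleID} — all of the relation — so {ClaimID, Region} is a candidate key.
{ClaimID, VehicleID}⁺ = {Adjuster, AgentID, ClaimID, CoverageType, Premium, Region, VehicleID} — all of the relation — so {ClaimID, VehicleID} is a candidate key.
These are minimal and exhaustive — every other superkey contains one of them.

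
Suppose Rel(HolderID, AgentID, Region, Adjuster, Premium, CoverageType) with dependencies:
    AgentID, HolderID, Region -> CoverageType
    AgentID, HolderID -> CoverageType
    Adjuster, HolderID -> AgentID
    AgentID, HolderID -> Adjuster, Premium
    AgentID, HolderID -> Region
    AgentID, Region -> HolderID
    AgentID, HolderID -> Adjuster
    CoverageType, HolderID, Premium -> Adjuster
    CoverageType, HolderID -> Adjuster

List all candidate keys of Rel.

{Adjuster, HolderID}, {AgentID, HolderID}, {AgentID, Region}, {CoverageType, HolderID}

{Adjuster, HolderID} is a candidate key since {Adjuster, HolderID}⁺ = {Adjuster, AgentID, CoverageType, HolderID, Premium, Region} covers every attribute.
{AgentID, HolderID} is a candidate key since {AgentID, HolderID}⁺ = {Adjuster, AgentID, CoverageType, HolderID, Premium, Region} covers every attribute.
{AgentID, Region} is a candidate key since {AgentID, Region}⁺ = {Adjuster, AgentID, CoverageType, HolderID, Premium, Region} covers every attribute.
{CoverageType, HolderID} is a candidate key since {CoverageType, HolderID}⁺ = {Adjuster, AgentID, CoverageType, HolderID, Premium, Region} covers every attribute.
Any other superkey properly contains one of these, so there are no further candidate keys.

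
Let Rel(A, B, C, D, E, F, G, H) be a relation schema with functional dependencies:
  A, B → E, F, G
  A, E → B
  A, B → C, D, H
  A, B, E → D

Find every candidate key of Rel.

{A, B}, {A, E}

Attributes never on any right-hand side: {A} — every candidate key must contain it.
Closure of {A, B} is {A, B, C, D, E, F, G, H}, the whole schema; {A, B} is a candidate key.
Closure of {A, E} is {A, B, C, D, E, F, G, H}, the whole schema; {A, E} is a candidate key.
No proper subset of any of these is a key, and no other minimal superkey exists.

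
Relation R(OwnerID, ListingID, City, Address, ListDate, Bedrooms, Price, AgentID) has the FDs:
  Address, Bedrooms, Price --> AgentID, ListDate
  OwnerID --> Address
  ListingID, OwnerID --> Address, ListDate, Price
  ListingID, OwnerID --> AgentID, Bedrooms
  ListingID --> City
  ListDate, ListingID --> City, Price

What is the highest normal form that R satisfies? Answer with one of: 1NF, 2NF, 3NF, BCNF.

Candidate key: {ListingID, OwnerID}. Prime attributes: {ListingID, OwnerID}.
For Address, Bedrooms, Price --> AgentID, ListDate we have {Address, Bedrooms, Price}⁺ = {Address, AgentID, Bedrooms, ListDate, Price}; {Address, Bedrooms, Price} is not a superkey, so BCNF fails.
Address, Bedrooms, Price --> AgentID, ListDate determines the non-prime attributes {AgentID, ListDate} from a non-superkey — 3NF is violated.
{ListingID} is a proper subset of the key {ListingID, OwnerID}, and {ListingID}⁺ contains the non-prime attribute {City} — a partial dependency, so 2NF is violated.

1NF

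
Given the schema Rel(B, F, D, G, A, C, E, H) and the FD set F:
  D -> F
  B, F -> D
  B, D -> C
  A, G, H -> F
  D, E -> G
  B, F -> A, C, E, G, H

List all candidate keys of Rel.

Attributes never on any right-hand side: {B} — every candidate key must contain it.
{B, D}⁺ = {A, B, C, D, E, F, G, H} — all of the relation — so {B, D} is a candidate key.
{B, F}⁺ = {A, B, C, D, E, F, G, H} — all of the relation — so {B, F} is a candidate key.
{A, B, G, H}⁺ = {A, B, C, D, E, F, G, H} — all of the relation — so {A, B, G, H} is a candidate key.
These are minimal and exhaustive — every other superkey contains one of them.

{A, B, G, H}, {B, D}, {B, F}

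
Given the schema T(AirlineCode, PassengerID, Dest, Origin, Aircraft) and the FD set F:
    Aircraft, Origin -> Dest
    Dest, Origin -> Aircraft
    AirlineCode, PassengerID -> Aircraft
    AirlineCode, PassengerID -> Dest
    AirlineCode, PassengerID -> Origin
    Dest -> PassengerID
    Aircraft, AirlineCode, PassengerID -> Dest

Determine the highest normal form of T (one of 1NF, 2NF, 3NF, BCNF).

Candidate keys: {Aircraft, AirlineCode, Origin}, {AirlineCode, Dest}, {AirlineCode, PassengerID}. Prime attributes: {Aircraft, AirlineCode, Dest, Origin, PassengerID}.
For Aircraft, Origin -> Dest we have {Aircraft, Origin}⁺ = {Aircraft, Dest, Origin, PassengerID}; {Aircraft, Origin} is not a superkey, so BCNF fails.
But every attribute on its right side ({Dest}) is prime, and the same holds for every other non-superkey FD, so 3NF still holds.

3NF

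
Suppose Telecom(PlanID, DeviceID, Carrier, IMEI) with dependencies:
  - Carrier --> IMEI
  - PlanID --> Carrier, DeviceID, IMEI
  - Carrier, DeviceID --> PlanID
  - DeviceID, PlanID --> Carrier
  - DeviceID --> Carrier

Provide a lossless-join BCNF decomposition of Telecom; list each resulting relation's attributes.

{Carrier, DeviceID, PlanID}; {Carrier, IMEI}

Candidate keys of the original relation: {DeviceID}, {PlanID}.
{Carrier, DeviceID, IMEI, PlanID}: {Carrier} determines {Carrier, IMEI} here but is not a superkey — split on Carrier --> IMEI, giving {Carrier, IMEI} and {Carrier, DeviceID, PlanID}.
{Carrier, IMEI} has no BCNF violation.
{Carrier, DeviceID, PlanID} has no BCNF violation.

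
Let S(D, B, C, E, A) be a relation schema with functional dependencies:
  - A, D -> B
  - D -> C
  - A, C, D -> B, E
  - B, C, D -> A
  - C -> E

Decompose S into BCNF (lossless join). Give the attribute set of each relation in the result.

Candidate keys of the original relation: {A, D}, {B, D}.
Within {A, B, C, D, E}: {D}⁺ ∩ {A, B, C, D, E} = {C, D, E}, not the whole set, so D -> C, E violates BCNF; decompose into {C, D, E} and {A, B, D}.
Within {C, D, E}: {C}⁺ ∩ {C, D, E} = {C, E}, not the whole set, so C -> E violates BCNF; decompose into {C, E} and {C, D}.
{C, E}: every determinant is a superkey — BCNF.
{C, D}: every determinant is a superkey — BCNF.
{A, B, D}: every determinant is a superkey — BCNF.

{A, B, D}; {C, D}; {C, E}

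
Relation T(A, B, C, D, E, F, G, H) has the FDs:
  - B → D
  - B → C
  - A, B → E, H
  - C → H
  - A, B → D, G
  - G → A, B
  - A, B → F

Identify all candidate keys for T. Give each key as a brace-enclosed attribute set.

{A, B}, {G}

{G}⁺ = {A, B, C, D, E, F, G, H}, which is every attribute, so {G} is a candidate key.
{A, B}⁺ = {A, B, C, D, E, F, G, H}, which is every attribute, so {A, B} is a candidate key.
These are minimal and exhaustive — every other superkey contains one of them.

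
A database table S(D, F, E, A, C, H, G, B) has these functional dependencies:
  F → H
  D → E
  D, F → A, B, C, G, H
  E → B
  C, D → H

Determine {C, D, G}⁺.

{B, C, D, E, G, H}

Start with {C, D, G}.
D → E applies; add {E} → now {C, D, E, G}.
E → B applies; add {B} → now {B, C, D, E, G}.
C, D → H applies; add {H} → now {B, C, D, E, G, H}.
No further FD applies.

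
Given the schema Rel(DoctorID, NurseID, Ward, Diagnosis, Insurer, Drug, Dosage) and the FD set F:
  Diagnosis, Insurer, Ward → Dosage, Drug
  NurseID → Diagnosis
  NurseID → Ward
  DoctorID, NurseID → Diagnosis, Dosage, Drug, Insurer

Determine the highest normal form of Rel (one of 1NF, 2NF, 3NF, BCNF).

Candidate key: {DoctorID, NurseID}. Prime attributes: {DoctorID, NurseID}.
Diagnosis, Insurer, Ward → Dosage, Drug breaks BCNF: {Diagnosis, Insurer, Ward}⁺ = {Diagnosis, Dosage, Drug, Insurer, Ward}, so {Diagnosis, Insurer, Ward} is not a superkey.
Diagnosis, Insurer, Ward → Dosage, Drug has non-prime {Dosage, Drug} on the right and a non-superkey on the left, so 3NF fails.
{NurseID} is a proper subset of the key {DoctorID, NurseID}, and {NurseID}⁺ contains the non-prime attributes {Diagnosis, Ward} — a partial dependency, so 2NF is violated.

1NF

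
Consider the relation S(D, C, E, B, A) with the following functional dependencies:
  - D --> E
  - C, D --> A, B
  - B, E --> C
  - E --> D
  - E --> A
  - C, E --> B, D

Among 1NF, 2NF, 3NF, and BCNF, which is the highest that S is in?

1NF

Candidate keys: {B, D}, {B, E}, {C, D}, {C, E}. Prime attributes: {B, C, D, E}.
D --> E breaks BCNF: {D}⁺ = {A, D, E}, so {D} is not a superkey.
E --> A has non-prime {A} on the right and a non-superkey on the left, so 3NF fails.
Since {D} ⊂ {B, D} and {D}⁺ ⊇ {A} with {A} non-prime, there is a partial dependency; 2NF fails.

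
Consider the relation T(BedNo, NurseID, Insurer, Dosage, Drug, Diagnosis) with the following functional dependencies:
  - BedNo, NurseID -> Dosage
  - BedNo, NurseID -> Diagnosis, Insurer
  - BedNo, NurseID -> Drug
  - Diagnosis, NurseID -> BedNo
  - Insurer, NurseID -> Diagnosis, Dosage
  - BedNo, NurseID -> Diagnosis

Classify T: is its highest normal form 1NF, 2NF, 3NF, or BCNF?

BCNF

Candidate keys: {BedNo, NurseID}, {Diagnosis, NurseID}, {Insurer, NurseID}. Prime attributes: {BedNo, Diagnosis, Insurer, NurseID}.
Each dependency's left side is a superkey — BCNF holds.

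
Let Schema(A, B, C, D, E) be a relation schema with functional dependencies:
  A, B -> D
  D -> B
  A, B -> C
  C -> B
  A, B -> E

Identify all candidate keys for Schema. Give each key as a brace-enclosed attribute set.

{A} never appears on the right of any FD, so every key must include it.
{A, B}⁺ = {A, B, C, D, E}, which is every attribute, so {A, B} is a candidate key.
{A, C}⁺ = {A, B, C, D, E}, which is every attribute, so {A, C} is a candidate key.
{A, D}⁺ = {A, B, C, D, E}, which is every attribute, so {A, D} is a candidate key.
Any other superkey properly contains one of these, so there are no further candidate keys.

{A, B}, {A, C}, {A, D}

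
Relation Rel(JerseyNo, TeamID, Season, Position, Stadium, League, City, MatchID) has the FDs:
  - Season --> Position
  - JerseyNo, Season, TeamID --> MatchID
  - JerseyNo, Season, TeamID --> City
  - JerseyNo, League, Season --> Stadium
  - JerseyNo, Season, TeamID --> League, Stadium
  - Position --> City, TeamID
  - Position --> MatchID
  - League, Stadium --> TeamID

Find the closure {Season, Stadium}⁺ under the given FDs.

{City, MatchID, Position, Season, Stadium, TeamID}

Start with {Season, Stadium}.
Season --> Position applies; add {Position} → now {Position, Season, Stadium}.
Position --> City, TeamID applies; add {City, TeamID} → now {City, Position, Season, Stadium, TeamID}.
Position --> MatchID applies; add {MatchID} → now {City, MatchID, Position, Season, Stadium, TeamID}.
No further FD applies.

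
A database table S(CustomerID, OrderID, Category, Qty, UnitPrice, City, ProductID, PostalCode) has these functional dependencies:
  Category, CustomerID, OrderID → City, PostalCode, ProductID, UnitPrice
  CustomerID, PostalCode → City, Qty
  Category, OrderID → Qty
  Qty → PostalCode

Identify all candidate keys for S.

{Category, CustomerID, OrderID}

No FD produces {Category, CustomerID, OrderID}, so they must be in every candidate key.
{Category, CustomerID, OrderID}⁺ = {Category, City, CustomerID, OrderID, PostalCode, ProductID, Qty, UnitPrice}, which is every attribute, so {Category, CustomerID, OrderID} is a candidate key.
No smaller or unrelated set reaches every attribute, so there are no other keys.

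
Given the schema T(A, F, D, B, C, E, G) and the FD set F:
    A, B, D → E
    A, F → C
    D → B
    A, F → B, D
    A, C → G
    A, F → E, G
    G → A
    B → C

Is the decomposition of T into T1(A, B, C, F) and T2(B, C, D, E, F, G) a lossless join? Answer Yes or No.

No

The shared attributes are {B, C, F} and {B, C, F}⁺ = {B, C, F}.
The closure covers neither T1 nor T2 entirely; the join is not lossless.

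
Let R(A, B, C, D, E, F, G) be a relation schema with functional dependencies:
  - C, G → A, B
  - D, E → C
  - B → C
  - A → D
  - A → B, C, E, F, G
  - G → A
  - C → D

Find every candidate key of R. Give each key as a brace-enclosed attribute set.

{A}⁺ = {A, B, C, D, E, F, G}, which is every attribute, so {A} is a candidate key.
{G}⁺ = {A, B, C, D, E, F, G}, which is every attribute, so {G} is a candidate key.
Any other superkey properly contains one of these, so there are no further candidate keys.

{A}, {G}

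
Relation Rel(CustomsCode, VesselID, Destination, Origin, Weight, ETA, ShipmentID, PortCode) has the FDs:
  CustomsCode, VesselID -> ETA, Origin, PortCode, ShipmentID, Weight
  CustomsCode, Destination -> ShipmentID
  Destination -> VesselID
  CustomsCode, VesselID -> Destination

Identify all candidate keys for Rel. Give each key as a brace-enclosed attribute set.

{CustomsCode} never appears on the right of any FD, so every key must include it.
{CustomsCode, Destination}⁺ = {CustomsCode, Destination, ETA, Origin, PortCode, ShipmentID, VesselID, Weight} — all of the relation — so {CustomsCode, Destination} is a candidate key.
{CustomsCode, VesselID}⁺ = {CustomsCode, Destination, ETA, Origin, PortCode, ShipmentID, VesselID, Weight} — all of the relation — so {CustomsCode, VesselID} is a candidate key.
Any other superkey properly contains one of these, so there are no further candidate keys.

{CustomsCode, Destination}, {CustomsCode, VesselID}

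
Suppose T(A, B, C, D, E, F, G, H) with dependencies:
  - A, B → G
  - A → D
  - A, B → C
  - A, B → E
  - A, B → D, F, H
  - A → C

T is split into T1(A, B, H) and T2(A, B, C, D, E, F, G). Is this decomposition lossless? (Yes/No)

Yes

T1 ∩ T2 = {A, B}; its closure under F is {A, B, C, D, E, F, G, H}.
This includes all of T1, so the common attributes are a superkey of T1 — the join is lossless.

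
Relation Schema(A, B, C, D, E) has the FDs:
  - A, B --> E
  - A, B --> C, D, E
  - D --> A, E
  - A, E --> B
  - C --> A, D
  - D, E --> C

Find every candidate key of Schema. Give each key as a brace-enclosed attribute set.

{A, B}, {A, E}, {C}, {D}

{C} is a candidate key since {C}⁺ = {A, B, C, D, E} covers every attribute.
{D} is a candidate key since {D}⁺ = {A, B, C, D, E} covers every attribute.
{A, B} is a candidate key since {A, B}⁺ = {A, B, C, D, E} covers every attribute.
{A, E} is a candidate key since {A, E}⁺ = {A, B, C, D, E} covers every attribute.
These are minimal and exhaustive — every other superkey contains one of them.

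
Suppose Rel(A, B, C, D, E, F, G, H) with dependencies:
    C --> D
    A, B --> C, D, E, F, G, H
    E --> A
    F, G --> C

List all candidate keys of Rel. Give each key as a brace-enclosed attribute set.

{A, B}, {B, E}

No FD produces {B}, so it must be in every candidate key.
Closure of {A, B} is {A, B, C, D, E, F, G, H}, the whole schema; {A, B} is a candidate key.
Closure of {B, E} is {A, B, C, D, E, F, G, H}, the whole schema; {B, E} is a candidate key.
No proper subset of any of these is a key, and no other minimal superkey exists.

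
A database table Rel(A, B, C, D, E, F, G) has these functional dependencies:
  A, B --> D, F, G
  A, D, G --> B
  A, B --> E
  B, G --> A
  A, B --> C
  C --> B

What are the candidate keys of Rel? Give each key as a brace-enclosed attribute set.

{A, B}⁺ = {A, B, C, D, E, F, G}, which is every attribute, so {A, B} is a candidate key.
{A, C}⁺ = {A, B, C, D, E, F, G}, which is every attribute, so {A, C} is a candidate key.
{B, G}⁺ = {A, B, C, D, E, F, G}, which is every attribute, so {B, G} is a candidate key.
{C, G}⁺ = {A, B, C, D, E, F, G}, which is every attribute, so {C, G} is a candidate key.
{A, D, G}⁺ = {A, B, C, D, E, F, G}, which is every attribute, so {A, D, G} is a candidate key.
These are minimal and exhaustive — every other superkey contains one of them.

{A, B}, {A, C}, {A, D, G}, {B, G}, {C, G}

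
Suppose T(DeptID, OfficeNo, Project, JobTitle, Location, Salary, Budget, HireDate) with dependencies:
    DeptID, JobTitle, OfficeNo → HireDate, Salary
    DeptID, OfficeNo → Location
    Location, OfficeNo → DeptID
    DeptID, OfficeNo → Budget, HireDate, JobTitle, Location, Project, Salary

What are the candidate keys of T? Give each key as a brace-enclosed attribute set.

{DeptID, OfficeNo}, {Location, OfficeNo}

Attributes never on any right-hand side: {OfficeNo} — every candidate key must contain it.
{DeptID, OfficeNo} is a candidate key since {DeptID, OfficeNo}⁺ = {Budget, DeptID, HireDate, JobTitle, Location, OfficeNo, Project, Salary} covers every attribute.
{Location, OfficeNo} is a candidate key since {Location, OfficeNo}⁺ = {Budget, DeptID, HireDate, JobTitle, Location, OfficeNo, Project, Salary} covers every attribute.
No proper subset of any of these is a key, and no other minimal superkey exists.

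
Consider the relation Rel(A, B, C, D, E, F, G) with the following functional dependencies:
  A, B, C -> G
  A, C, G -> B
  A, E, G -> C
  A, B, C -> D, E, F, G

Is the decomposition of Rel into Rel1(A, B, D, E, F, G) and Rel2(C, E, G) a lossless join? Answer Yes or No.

No

Common attributes: {E, G}; their closure is {E, G}.
Neither Rel1 nor Rel2 is contained in that closure, so the decomposition is lossy.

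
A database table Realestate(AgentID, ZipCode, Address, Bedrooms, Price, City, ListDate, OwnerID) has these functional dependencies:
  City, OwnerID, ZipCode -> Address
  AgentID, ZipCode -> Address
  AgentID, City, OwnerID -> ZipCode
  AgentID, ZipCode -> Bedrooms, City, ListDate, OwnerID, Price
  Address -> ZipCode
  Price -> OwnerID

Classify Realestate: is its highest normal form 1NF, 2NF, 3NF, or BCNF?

Candidate keys: {Address, AgentID}, {AgentID, City, OwnerID}, {AgentID, City, Price}, {AgentID, ZipCode}. Prime attributes: {Address, AgentID, City, OwnerID, Price, ZipCode}.
City, OwnerID, ZipCode -> Address: {City, OwnerID, ZipCode}⁺ = {Address, City, OwnerID, ZipCode}, which is not all of the attributes, so the left side is not a superkey — BCNF is violated.
Since {Address} ⊆ prime attributes and every other non-superkey FD also has a prime right side, the schema is in 3NF.

3NF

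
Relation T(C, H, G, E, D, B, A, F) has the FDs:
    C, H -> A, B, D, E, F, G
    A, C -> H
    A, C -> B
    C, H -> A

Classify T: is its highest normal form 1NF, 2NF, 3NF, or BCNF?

Candidate keys: {A, C}, {C, H}. Prime attributes: {A, C, H}.
Each dependency's left side is a superkey — BCNF holds.

BCNF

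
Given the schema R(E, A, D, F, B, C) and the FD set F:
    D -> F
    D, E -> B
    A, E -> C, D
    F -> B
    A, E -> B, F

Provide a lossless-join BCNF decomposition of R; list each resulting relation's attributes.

{A, C, D, E}; {B, F}; {D, F}

Candidate key of the original relation: {A, E}.
{A, B, C, D, E, F}: {D} determines {B, D, F} here but is not a superkey — split on D -> B, F, giving {B, D, F} and {A, C, D, E}.
{B, D, F}: {F} determines {B, F} here but is not a superkey — split on F -> B, giving {B, F} and {D, F}.
{B, F} is in BCNF.
{D, F} is in BCNF.
{A, C, D, E} is in BCNF.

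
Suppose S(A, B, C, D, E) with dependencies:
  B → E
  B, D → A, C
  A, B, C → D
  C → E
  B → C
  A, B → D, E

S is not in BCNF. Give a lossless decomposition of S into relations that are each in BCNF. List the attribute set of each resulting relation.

Candidate keys of the original relation: {A, B}, {B, D}.
{A, B, C, D, E}: {B} determines {B, C, E} here but is not a superkey — split on B → C, E, giving {B, C, E} and {A, B, D}.
{B, C, E}: {C} determines {C, E} here but is not a superkey — split on C → E, giving {C, E} and {B, C}.
{C, E} has no BCNF violation.
{B, C} has no BCNF violation.
{A, B, D} has no BCNF violation.

{A, B, D}; {B, C}; {C, E}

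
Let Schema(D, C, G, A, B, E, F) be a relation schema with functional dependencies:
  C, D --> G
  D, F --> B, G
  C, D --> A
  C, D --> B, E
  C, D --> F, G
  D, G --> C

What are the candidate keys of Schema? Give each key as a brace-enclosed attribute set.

{C, D}, {D, F}, {D, G}

{D} never appears on the right of any FD, so every key must include it.
Closure of {C, D} is {A, B, C, D, E, F, G}, the whole schema; {C, D} is a candidate key.
Closure of {D, F} is {A, B, C, D, E, F, G}, the whole schema; {D, F} is a candidate key.
Closure of {D, G} is {A, B, C, D, E, F, G}, the whole schema; {D, G} is a candidate key.
No proper subset of any of these is a key, and no other minimal superkey exists.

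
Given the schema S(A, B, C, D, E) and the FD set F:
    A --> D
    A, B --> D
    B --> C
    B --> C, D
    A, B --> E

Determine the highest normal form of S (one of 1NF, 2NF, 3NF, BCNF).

1NF

Candidate key: {A, B}. Prime attributes: {A, B}.
A --> D: {A}⁺ = {A, D}, which is not all of the attributes, so the left side is not a superkey — BCNF is violated.
A --> D determines the non-prime attribute {D} from a non-superkey — 3NF is violated.
{A} is a proper subset of the key {A, B}, and {A}⁺ contains the non-prime attribute {D} — a partial dependency, so 2NF is violated.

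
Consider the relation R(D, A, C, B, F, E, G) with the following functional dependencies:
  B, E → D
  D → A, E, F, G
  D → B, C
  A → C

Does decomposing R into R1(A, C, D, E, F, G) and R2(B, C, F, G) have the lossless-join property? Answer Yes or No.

No

Common attributes: {C, F, G}; their closure is {C, F, G}.
Neither R1 nor R2 is contained in that closure, so the decomposition is lossy.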